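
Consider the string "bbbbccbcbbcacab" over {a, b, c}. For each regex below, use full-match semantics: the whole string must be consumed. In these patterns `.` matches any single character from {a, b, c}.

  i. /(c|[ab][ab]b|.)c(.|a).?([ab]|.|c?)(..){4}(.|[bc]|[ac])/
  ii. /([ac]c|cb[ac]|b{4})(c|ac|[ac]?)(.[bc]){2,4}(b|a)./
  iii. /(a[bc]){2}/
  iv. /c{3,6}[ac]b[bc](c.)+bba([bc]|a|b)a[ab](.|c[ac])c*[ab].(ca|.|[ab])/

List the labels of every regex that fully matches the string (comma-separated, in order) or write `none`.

ii

i → no match
ii → match
iii → no match — must start with "a"
iv → no match — must start with "c"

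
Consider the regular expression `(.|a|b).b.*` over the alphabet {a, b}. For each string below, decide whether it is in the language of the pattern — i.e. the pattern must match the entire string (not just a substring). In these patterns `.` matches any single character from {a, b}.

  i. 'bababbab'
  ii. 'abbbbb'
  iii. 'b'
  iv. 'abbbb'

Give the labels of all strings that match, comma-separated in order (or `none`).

i, ii, iv

i. 'bababbab' → match
ii. 'abbbbb' → match
iii. 'b' → no match
iv. 'abbbb' → match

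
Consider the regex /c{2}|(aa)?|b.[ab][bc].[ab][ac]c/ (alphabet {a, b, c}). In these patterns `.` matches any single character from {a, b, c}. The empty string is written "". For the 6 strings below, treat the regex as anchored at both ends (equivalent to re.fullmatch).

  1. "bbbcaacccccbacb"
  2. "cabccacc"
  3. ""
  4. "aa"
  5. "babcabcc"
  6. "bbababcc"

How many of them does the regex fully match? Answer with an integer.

1 → no match
2 → no match
3 → match
4 → match
5 → match
6 → match
Total matched: 4

4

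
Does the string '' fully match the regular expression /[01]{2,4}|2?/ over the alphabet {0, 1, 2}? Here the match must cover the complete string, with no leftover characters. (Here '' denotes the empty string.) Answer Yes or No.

Yes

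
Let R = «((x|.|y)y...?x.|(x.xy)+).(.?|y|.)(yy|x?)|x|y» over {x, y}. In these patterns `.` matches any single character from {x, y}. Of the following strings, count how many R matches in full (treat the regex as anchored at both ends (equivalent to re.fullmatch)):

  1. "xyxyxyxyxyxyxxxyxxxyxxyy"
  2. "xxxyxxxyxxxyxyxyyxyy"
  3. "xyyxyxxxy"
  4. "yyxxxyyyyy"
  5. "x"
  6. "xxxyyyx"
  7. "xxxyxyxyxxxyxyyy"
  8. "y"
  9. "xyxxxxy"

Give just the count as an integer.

9

1 → match
2 → match
3 → match
4 → match
5 → match
6 → match
7 → match
8 → match
9 → match
Total matched: 9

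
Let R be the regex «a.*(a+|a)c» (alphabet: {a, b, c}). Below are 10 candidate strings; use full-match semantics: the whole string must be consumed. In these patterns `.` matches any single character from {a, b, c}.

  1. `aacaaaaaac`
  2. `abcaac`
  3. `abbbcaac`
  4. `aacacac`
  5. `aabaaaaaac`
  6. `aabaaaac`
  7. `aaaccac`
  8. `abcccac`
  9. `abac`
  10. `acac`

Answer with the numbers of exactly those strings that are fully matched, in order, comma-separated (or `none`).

1, 2, 3, 4, 5, 6, 7, 8, 9, 10

1. `aacaaaaaac` → match
2. `abcaac` → match
3. `abbbcaac` → match
4. `aacacac` → match
5. `aabaaaaaac` → match
6. `aabaaaac` → match
7. `aaaccac` → match
8. `abcccac` → match
9. `abac` → match
10. `acac` → match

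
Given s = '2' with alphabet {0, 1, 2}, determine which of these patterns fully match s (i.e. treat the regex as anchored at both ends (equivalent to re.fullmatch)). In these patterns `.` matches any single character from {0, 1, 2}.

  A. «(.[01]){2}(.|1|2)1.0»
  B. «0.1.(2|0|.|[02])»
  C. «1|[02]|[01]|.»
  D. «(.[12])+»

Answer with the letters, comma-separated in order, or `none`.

A → no match — must end with '0'
B → no match — must start with '0'
C → match
D → no match

C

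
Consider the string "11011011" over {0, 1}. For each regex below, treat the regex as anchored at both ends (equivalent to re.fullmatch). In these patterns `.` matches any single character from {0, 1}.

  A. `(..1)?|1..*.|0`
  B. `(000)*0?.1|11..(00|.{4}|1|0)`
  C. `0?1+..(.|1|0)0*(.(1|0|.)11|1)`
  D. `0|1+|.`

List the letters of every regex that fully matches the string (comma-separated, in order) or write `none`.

A → match
B → match
C → match
D → no match

A, B, C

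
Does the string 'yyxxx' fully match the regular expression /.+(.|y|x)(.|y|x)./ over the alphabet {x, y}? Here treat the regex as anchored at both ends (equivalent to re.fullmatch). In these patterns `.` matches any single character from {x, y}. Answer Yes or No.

Yes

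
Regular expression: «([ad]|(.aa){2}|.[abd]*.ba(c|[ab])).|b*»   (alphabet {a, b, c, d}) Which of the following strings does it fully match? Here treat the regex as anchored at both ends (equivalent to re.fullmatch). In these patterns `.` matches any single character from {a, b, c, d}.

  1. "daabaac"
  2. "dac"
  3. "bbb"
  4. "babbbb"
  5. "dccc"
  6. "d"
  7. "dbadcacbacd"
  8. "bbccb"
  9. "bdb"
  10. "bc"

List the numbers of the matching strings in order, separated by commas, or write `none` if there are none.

1 → match
2 → no match
3 → match
4 → no match
5 → no match
6 → no match
7 → no match
8 → no match
9 → no match
10 → no match

1, 3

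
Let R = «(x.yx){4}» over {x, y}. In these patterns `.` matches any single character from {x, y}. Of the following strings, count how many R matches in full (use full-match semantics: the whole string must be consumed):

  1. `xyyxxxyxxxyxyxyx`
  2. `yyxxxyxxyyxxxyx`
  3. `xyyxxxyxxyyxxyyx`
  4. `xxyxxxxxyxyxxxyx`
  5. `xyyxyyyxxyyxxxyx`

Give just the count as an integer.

1

1 → no match
2 → no match — must start with `x`
3 → match
4 → no match
5 → no match
Total matched: 1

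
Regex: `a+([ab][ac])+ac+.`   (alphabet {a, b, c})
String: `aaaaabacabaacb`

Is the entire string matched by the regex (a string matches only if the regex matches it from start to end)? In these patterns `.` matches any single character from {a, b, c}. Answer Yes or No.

No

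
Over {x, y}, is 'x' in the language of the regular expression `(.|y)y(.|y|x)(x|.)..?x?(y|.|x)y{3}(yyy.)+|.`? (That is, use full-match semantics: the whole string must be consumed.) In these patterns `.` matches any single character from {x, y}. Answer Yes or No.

Yes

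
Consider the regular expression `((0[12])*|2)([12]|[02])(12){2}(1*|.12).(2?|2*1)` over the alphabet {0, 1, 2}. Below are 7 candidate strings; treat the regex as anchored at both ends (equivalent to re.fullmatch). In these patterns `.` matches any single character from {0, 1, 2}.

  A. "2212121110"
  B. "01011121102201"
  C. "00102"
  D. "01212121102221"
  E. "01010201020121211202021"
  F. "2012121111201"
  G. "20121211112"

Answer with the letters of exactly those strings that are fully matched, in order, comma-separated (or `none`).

A, D, G

A. "2212121110" → match
B → no match
C. "00102" → no match
D → match
E → no match
F → no match
G. "20121211112" → match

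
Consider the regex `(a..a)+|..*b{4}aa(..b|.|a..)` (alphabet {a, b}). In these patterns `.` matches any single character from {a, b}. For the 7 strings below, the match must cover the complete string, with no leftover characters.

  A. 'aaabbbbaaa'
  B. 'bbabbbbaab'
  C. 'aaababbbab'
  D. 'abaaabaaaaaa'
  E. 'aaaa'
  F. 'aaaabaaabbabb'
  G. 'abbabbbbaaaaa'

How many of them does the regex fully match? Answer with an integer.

5

A → match
B → match
C → no match
D → match
E → match
F → no match
G → match
Total matched: 5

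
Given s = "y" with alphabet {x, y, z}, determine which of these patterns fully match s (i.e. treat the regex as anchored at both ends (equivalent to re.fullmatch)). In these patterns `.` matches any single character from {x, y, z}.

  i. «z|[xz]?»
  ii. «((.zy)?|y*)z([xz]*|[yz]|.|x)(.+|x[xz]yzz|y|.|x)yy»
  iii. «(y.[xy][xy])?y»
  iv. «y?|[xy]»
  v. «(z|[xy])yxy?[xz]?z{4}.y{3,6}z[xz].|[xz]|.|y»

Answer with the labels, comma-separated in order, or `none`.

i → no match
ii → no match — must end with "yy"
iii → match
iv → match
v → match

iii, iv, v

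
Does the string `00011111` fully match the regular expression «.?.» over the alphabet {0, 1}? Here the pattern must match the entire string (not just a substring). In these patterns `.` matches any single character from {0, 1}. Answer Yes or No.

No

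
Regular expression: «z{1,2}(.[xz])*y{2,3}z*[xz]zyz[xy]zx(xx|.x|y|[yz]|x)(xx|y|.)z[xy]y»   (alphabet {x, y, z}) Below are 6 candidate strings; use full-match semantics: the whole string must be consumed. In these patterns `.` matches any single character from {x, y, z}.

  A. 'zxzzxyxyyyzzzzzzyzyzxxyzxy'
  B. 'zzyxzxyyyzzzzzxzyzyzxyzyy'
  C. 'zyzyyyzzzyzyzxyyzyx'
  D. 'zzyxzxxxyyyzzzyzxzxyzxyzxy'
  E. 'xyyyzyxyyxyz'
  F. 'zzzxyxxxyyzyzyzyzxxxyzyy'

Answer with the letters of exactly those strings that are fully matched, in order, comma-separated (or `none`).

A → match
B → no match
C → no match — must end with 'y'
D → no match
E → no match — must start with 'z'
F → no match

A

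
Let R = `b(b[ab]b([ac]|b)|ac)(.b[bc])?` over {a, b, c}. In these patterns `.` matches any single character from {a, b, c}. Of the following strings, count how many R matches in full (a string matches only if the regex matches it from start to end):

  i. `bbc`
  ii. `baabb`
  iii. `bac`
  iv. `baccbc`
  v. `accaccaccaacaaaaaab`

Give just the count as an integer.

2

i → no match
ii → no match
iii → match
iv → match
v → no match — must start with `b`
Total matched: 2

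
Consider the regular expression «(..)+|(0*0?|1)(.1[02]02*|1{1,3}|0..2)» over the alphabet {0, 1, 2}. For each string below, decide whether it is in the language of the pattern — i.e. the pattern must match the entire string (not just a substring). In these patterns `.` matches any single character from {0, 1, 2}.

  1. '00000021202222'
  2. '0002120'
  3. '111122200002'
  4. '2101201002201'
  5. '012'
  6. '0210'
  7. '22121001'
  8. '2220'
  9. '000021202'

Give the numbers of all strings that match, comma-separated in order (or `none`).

1 → match
2 → match
3 → match
4 → no match
5 → no match
6 → match
7 → match
8 → match
9 → match

1, 2, 3, 6, 7, 8, 9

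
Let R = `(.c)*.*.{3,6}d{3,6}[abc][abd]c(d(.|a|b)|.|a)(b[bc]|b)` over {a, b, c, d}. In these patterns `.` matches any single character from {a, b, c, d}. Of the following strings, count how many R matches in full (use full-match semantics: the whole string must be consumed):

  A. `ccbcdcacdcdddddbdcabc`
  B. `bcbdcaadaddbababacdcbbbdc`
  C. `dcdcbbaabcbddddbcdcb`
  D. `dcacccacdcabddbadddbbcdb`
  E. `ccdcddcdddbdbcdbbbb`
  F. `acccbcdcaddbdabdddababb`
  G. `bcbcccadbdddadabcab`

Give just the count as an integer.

2

A → match
B → no match
C → no match
D → match
E → no match
F → no match
G → no match
Total matched: 2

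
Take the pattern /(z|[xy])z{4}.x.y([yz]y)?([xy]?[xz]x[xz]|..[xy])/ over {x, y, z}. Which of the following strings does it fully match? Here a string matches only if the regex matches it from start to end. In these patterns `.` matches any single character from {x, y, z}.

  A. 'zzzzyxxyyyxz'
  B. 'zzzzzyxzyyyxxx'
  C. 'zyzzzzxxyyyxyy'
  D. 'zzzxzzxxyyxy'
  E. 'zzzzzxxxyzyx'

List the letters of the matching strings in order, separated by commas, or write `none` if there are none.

B, E

A → no match
B → match
C → no match
D → no match
E → match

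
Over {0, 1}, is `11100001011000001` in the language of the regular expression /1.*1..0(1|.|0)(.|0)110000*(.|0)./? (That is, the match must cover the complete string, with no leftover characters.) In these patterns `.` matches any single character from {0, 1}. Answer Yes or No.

No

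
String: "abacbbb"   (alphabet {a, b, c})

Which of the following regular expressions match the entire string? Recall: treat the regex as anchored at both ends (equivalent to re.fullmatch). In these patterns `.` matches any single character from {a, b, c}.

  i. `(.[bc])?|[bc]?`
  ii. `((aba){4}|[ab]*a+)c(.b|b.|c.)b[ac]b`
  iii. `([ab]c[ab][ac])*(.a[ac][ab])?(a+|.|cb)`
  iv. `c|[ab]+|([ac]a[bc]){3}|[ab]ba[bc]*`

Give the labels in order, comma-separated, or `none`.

iv

i → no match
ii → no match
iii → no match
iv → match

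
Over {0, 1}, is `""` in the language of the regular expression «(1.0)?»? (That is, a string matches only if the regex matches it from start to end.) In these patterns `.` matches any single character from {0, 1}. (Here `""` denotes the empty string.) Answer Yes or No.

Yes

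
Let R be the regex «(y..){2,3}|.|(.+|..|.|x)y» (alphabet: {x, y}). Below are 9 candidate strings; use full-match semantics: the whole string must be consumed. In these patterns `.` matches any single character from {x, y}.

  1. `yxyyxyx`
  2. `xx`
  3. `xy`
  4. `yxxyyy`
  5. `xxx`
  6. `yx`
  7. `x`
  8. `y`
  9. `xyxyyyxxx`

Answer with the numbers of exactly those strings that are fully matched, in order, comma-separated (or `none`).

1 → no match
2 → no match
3 → match
4 → match
5 → no match
6 → no match
7 → match
8 → match
9 → no match

3, 4, 7, 8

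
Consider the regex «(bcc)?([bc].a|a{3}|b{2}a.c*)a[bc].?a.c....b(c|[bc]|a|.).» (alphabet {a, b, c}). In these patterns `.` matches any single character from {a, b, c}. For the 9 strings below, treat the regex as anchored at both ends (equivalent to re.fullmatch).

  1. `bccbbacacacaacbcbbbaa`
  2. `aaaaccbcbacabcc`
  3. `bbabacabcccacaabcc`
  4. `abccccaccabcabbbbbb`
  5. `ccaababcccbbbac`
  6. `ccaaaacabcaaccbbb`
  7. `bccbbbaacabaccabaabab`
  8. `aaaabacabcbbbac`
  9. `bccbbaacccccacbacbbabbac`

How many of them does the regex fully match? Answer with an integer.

1 → no match
2 → no match
3 → no match
4 → no match
5 → match
6 → no match
7 → no match
8 → no match
9 → no match
Total matched: 1

1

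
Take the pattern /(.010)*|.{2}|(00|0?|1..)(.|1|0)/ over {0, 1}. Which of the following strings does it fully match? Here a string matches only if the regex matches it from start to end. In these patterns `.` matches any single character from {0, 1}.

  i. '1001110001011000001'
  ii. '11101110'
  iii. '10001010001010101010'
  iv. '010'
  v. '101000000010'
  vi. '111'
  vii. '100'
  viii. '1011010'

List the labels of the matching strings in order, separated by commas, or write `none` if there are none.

none

i → no match
ii → no match
iii → no match
iv → no match
v → no match
vi → no match
vii → no match
viii → no match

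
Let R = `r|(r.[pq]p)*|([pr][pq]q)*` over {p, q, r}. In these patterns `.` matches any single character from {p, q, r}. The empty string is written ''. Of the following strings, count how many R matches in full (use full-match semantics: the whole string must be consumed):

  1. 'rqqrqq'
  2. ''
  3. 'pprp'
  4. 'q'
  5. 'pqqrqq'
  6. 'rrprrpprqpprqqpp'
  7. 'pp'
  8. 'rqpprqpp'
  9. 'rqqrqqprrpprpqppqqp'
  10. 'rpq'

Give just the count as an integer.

1 → match
2 → match
3 → no match
4 → no match
5 → match
6 → no match
7 → no match
8 → match
9 → no match
10 → match
Total matched: 5

5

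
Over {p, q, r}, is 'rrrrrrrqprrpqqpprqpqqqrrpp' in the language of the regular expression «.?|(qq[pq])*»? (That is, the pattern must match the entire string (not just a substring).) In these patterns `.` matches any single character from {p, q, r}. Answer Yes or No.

No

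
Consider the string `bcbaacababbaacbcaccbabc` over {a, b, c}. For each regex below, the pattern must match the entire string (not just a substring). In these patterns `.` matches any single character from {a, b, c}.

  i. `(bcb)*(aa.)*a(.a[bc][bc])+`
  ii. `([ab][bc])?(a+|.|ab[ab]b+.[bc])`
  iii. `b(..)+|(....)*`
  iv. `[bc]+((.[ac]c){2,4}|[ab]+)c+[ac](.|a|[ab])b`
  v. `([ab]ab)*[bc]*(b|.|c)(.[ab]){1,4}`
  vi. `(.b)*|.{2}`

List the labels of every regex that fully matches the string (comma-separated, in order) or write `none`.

i, iii

i → match
ii → no match
iii → match
iv → no match — must end with `b`
v → no match
vi → no match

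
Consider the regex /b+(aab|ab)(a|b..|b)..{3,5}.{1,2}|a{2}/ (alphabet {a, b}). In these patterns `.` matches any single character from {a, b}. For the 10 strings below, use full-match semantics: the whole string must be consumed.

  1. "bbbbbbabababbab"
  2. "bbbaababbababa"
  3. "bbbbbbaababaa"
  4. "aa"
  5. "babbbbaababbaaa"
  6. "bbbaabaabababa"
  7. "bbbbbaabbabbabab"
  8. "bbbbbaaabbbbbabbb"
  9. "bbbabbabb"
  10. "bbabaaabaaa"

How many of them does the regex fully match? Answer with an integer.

1 → match
2 → match
3 → no match
4 → match
5 → no match
6 → match
7 → match
8 → no match
9 → no match
10 → match
Total matched: 6

6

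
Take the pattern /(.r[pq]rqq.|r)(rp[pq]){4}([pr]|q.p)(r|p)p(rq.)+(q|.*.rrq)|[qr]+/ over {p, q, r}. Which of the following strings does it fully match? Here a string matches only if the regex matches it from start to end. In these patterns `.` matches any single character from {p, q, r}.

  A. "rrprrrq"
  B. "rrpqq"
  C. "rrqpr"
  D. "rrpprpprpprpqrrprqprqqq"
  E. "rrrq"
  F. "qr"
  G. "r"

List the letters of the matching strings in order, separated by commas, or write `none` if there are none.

D, E, F, G

A → no match
B → no match
C → no match
D → match
E → match
F → match
G → match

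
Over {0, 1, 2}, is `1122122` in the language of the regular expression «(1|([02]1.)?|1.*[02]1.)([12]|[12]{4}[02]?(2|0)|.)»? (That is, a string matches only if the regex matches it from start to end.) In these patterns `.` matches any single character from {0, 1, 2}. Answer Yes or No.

Yes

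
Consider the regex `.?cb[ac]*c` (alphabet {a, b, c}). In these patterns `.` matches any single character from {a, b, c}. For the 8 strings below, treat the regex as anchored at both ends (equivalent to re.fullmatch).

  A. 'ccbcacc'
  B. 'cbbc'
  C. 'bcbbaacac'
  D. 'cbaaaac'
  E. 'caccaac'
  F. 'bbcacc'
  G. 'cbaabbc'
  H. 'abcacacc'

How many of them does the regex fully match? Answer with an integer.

A → match
B → no match
C → no match
D → match
E → no match
F → no match
G → no match
H → no match
Total matched: 2

2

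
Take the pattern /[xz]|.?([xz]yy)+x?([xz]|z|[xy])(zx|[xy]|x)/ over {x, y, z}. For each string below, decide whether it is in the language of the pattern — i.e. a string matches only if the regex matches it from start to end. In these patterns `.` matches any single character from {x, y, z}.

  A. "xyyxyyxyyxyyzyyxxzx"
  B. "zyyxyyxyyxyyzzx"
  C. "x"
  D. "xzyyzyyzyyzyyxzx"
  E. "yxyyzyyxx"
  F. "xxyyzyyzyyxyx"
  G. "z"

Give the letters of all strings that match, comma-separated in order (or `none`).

A, B, C, D, E, F, G

A → match
B → match
C. "x" → match
D → match
E. "yxyyzyyxx" → match
F → match
G. "z" → match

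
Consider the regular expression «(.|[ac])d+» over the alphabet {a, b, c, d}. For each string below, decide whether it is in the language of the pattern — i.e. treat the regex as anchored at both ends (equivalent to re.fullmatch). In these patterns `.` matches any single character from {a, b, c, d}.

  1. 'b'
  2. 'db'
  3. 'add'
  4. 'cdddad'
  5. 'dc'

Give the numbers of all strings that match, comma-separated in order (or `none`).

1 → no match — must end with 'd'
2 → no match — must end with 'd'
3 → match
4 → no match
5 → no match — must end with 'd'

3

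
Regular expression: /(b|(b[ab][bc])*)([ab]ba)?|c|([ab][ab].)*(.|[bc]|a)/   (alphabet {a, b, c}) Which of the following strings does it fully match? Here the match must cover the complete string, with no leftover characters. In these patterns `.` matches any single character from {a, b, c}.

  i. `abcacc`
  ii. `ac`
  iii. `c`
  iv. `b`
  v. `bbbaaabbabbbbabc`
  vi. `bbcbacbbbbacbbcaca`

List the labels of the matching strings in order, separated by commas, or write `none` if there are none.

iii, iv, v

i → no match
ii → no match
iii → match
iv → match
v → match
vi → no match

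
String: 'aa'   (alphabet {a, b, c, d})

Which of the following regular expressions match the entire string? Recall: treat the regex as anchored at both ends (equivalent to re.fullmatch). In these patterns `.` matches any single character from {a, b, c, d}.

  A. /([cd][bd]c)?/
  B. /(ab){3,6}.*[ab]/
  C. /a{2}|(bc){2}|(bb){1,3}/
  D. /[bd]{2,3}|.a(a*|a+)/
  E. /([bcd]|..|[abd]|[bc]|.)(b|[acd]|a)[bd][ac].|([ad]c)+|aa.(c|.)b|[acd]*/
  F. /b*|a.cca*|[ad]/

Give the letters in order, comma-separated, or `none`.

A → no match
B → no match — must start with 'ab'
C → match
D → match
E → match
F → no match

C, D, E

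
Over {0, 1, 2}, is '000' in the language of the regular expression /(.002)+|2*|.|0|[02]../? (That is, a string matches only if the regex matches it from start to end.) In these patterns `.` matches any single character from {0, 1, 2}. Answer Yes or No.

Yes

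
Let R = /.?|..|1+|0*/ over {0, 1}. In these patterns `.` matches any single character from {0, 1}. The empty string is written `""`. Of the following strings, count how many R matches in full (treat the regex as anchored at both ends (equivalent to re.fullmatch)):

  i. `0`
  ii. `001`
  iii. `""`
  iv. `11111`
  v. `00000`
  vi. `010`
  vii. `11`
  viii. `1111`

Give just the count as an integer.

6

i → match
ii → no match
iii → match
iv → match
v → match
vi → no match
vii → match
viii → match
Total matched: 6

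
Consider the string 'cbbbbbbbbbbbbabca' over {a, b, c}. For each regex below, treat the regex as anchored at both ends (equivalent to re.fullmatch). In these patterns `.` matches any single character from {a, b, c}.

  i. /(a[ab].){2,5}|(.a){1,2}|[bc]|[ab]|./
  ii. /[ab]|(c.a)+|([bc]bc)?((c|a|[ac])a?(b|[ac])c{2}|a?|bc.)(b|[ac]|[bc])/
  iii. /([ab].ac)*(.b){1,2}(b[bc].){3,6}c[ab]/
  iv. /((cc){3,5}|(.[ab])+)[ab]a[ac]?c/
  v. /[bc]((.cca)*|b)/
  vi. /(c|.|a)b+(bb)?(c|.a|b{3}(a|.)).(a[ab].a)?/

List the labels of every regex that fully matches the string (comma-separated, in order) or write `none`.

i → no match
ii → no match
iii → no match
iv → no match — must end with 'c'
v → no match
vi → match

vi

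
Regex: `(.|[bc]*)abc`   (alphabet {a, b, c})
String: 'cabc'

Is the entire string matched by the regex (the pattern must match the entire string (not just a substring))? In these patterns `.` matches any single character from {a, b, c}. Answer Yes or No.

Yes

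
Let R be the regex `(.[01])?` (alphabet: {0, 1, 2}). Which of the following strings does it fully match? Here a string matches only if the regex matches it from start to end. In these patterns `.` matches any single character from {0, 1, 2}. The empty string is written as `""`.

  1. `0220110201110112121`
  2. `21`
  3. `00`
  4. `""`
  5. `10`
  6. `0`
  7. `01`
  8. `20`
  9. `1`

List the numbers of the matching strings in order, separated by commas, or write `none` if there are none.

2, 3, 4, 5, 7, 8

1 → no match
2 → match
3 → match
4 → match
5 → match
6 → no match
7 → match
8 → match
9 → no match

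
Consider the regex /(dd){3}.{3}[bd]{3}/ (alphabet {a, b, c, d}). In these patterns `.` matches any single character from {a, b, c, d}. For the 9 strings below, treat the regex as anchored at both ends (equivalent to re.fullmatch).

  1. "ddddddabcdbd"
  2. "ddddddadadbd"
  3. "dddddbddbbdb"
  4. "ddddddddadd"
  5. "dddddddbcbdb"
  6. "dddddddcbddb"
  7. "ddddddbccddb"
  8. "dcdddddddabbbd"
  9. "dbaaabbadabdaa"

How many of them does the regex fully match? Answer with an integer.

1. "ddddddabcdbd" → match
2. "ddddddadadbd" → match
3. "dddddbddbbdb" → no match
4. "ddddddddadd" → no match
5. "dddddddbcbdb" → match
6. "dddddddcbddb" → match
7. "ddddddbccddb" → match
8 → no match — must start with "dd"
9 → no match — must start with "dd"
Total matched: 5

5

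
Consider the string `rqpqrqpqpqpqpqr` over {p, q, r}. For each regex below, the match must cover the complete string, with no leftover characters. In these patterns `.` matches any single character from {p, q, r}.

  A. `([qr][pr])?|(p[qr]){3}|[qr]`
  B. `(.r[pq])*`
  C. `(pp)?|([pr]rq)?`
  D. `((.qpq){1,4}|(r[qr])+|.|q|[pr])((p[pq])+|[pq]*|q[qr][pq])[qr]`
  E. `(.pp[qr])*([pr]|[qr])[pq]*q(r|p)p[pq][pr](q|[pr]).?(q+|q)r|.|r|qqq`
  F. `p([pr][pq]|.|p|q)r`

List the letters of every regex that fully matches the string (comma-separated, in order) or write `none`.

A → no match
B → no match
C → no match
D → match
E → no match
F → no match — must start with `p`

D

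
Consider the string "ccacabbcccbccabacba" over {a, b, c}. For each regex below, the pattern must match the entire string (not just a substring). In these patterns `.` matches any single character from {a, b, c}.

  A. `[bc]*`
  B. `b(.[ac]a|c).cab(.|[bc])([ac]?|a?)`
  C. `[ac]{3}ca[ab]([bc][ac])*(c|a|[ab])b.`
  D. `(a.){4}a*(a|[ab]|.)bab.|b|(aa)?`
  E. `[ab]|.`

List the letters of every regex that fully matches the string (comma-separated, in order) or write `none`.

C

A → no match
B → no match — must start with "b"
C → match
D → no match
E → no match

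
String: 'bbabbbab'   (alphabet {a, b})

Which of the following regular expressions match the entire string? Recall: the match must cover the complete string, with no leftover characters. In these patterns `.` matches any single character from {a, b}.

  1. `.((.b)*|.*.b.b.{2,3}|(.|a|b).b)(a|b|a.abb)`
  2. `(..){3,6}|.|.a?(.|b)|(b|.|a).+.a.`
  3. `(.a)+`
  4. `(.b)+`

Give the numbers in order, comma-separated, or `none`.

2, 4

1 → no match
2 → match
3 → no match — must end with 'a'
4 → match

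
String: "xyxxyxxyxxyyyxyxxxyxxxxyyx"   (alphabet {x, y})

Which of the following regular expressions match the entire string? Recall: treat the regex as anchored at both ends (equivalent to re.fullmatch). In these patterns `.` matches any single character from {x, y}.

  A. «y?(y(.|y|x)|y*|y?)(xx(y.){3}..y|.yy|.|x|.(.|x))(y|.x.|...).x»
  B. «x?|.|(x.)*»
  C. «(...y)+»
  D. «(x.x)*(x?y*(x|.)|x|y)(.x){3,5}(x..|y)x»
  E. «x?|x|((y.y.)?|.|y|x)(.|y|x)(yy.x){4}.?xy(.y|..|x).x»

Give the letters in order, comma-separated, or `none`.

D

A → no match
B → no match
C → no match — must end with "y"
D → match
E → no match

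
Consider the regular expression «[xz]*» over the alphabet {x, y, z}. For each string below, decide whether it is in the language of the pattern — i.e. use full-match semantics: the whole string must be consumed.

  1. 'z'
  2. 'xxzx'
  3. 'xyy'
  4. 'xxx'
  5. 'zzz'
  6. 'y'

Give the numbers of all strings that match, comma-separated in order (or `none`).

1. 'z' → match
2. 'xxzx' → match
3. 'xyy' → no match
4. 'xxx' → match
5. 'zzz' → match
6. 'y' → no match

1, 2, 4, 5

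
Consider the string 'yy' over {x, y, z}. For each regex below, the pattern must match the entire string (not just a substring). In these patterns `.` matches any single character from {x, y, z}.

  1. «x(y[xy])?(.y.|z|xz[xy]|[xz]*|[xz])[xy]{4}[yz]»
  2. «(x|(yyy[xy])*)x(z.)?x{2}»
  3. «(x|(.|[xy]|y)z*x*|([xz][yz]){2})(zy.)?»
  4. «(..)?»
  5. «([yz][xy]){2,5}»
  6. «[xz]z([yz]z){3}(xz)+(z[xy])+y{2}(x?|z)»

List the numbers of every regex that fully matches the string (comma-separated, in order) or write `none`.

4

1 → no match — must start with 'x'
2 → no match — must end with 'x'
3 → no match
4 → match
5 → no match
6 → no match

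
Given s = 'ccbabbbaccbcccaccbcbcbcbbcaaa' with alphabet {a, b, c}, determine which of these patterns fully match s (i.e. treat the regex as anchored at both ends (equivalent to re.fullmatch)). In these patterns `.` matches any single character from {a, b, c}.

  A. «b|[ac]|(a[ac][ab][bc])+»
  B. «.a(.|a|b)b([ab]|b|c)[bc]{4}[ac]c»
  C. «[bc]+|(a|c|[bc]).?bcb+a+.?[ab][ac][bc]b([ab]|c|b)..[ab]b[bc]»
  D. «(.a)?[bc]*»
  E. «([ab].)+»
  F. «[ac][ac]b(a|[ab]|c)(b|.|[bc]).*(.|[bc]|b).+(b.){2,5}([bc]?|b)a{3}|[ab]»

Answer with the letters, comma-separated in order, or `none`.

F

A → no match
B → no match — must end with 'c'
C → no match
D → no match
E → no match
F → match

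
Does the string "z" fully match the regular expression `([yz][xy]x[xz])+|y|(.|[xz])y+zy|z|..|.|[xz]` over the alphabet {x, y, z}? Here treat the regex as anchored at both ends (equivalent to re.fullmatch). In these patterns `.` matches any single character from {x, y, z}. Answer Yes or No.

Yes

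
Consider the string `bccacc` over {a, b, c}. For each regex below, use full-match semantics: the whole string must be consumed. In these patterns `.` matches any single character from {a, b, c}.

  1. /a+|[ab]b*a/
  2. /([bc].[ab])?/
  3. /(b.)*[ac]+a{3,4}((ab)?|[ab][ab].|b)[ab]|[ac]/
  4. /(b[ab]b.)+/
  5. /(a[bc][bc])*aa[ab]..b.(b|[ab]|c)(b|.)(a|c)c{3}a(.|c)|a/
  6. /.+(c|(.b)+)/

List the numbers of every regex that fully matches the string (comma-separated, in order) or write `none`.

1 → no match — must end with `a`
2 → no match
3 → no match
4 → no match
5 → no match
6 → match

6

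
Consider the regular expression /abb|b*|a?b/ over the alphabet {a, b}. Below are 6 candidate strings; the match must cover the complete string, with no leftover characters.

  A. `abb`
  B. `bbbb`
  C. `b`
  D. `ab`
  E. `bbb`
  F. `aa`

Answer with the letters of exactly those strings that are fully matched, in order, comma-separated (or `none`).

A → match
B → match
C → match
D → match
E → match
F → no match

A, B, C, D, E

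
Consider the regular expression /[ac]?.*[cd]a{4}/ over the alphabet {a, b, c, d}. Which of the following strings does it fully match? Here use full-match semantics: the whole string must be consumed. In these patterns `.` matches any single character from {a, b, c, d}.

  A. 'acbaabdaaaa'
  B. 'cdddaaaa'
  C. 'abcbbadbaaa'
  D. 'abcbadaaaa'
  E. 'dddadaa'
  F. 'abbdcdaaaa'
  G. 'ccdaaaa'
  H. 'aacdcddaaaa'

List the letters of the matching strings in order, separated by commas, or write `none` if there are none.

A, B, D, F, G, H

A → match
B → match
C → no match
D → match
E → no match
F → match
G → match
H → match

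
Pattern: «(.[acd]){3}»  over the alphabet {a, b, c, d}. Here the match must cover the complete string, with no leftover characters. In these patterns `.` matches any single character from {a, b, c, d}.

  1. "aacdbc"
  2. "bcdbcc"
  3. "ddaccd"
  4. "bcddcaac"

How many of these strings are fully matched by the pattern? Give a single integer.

1 → match
2 → no match
3 → match
4 → no match
Total matched: 2

2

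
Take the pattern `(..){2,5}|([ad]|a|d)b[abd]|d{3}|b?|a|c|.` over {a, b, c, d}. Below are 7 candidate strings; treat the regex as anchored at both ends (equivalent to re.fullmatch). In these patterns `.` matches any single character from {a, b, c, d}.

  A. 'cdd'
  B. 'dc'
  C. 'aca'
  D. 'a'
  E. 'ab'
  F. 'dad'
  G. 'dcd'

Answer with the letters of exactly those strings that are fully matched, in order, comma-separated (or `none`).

D

A. 'cdd' → no match
B. 'dc' → no match
C. 'aca' → no match
D. 'a' → match
E. 'ab' → no match
F. 'dad' → no match
G. 'dcd' → no match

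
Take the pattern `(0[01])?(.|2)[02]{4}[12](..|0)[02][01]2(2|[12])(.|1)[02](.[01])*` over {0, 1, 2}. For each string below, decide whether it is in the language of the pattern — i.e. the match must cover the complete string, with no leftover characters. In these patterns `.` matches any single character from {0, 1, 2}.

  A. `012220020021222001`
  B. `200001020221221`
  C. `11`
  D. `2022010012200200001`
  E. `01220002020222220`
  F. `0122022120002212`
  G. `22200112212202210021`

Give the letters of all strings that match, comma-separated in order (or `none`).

A → match
B → match
C. `11` → no match
D → match
E → match
F → match
G → match

A, B, D, E, F, G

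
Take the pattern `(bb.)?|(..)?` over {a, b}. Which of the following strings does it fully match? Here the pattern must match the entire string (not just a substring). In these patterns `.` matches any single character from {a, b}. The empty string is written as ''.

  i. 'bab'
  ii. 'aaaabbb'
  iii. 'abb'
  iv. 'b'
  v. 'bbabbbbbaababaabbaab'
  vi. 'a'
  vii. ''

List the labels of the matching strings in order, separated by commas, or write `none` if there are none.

i → no match
ii → no match
iii → no match
iv → no match
v → no match
vi → no match
vii → match

vii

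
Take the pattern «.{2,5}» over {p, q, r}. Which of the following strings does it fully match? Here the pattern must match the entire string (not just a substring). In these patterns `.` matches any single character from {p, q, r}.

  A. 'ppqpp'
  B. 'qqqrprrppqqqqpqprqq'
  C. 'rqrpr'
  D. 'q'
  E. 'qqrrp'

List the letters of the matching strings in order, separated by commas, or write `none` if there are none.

A, C, E

A → match
B → no match
C → match
D → no match
E → match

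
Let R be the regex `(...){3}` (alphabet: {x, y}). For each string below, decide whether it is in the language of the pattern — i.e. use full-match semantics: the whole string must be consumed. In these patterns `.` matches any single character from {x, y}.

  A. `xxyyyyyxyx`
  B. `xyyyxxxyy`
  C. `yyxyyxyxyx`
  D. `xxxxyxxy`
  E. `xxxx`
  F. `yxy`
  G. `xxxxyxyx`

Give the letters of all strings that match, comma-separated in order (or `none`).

A → no match
B → match
C → no match
D → no match
E → no match
F → no match
G → no match

B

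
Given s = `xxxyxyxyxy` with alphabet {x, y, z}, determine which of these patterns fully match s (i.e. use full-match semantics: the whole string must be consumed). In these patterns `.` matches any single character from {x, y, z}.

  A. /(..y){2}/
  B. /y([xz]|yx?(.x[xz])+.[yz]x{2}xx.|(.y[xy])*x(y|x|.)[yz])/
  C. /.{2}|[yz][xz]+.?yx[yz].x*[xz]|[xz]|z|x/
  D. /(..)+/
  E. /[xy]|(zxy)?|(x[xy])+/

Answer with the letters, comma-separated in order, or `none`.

D, E

A → no match
B → no match — must start with `y`
C → no match
D → match
E → match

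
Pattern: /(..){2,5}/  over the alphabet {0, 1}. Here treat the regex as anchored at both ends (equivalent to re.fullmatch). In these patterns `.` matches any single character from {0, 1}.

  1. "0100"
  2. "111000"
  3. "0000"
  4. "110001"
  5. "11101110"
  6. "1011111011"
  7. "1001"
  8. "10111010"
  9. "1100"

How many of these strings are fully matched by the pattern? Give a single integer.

9

1 → match
2 → match
3 → match
4 → match
5 → match
6 → match
7 → match
8 → match
9 → match
Total matched: 9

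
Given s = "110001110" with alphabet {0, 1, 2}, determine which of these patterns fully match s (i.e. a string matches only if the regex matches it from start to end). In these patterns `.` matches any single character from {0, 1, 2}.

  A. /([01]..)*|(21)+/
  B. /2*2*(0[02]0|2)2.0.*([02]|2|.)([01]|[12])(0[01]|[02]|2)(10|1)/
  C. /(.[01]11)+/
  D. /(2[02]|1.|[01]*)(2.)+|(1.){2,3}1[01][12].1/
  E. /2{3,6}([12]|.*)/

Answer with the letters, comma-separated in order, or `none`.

A → match
B → no match
C → no match — must end with "11"
D → no match
E → no match — must start with "2"

A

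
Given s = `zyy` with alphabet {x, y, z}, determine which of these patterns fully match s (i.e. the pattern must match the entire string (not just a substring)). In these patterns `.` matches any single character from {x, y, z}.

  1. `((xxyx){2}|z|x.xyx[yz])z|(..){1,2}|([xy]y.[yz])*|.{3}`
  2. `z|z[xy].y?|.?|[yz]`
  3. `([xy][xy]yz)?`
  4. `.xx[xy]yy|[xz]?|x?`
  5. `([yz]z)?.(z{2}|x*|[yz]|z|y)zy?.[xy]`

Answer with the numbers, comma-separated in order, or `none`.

1 → match
2 → match
3 → no match
4 → no match
5 → no match

1, 2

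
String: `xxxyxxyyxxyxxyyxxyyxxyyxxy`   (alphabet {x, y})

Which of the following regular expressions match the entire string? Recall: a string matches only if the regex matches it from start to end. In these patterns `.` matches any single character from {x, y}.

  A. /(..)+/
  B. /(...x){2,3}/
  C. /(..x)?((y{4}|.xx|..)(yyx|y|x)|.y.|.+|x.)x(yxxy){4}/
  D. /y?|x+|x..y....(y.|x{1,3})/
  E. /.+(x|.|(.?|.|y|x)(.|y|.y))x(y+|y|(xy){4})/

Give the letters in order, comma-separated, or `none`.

A, C, E

A → match
B → no match — must end with `x`
C → match
D → no match
E → match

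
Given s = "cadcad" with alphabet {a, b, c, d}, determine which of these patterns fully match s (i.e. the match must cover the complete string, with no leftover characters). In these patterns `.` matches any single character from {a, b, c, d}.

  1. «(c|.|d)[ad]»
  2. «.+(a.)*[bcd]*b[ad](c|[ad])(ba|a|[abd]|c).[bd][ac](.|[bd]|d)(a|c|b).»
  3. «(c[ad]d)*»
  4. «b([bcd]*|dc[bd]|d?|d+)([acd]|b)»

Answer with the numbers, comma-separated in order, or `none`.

1 → no match
2 → no match
3 → match
4 → no match — must start with "b"

3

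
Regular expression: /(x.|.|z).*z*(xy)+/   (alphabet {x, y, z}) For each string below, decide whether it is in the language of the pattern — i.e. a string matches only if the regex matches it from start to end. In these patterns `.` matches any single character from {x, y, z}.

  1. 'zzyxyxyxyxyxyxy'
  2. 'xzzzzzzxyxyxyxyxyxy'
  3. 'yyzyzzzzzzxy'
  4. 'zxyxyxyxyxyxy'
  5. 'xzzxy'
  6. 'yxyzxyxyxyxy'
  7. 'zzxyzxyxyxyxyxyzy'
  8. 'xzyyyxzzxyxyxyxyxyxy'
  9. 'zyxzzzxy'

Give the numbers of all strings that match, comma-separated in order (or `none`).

1, 2, 3, 4, 5, 6, 8, 9

1 → match
2 → match
3 → match
4 → match
5 → match
6 → match
7 → no match — must end with 'xy'
8 → match
9 → match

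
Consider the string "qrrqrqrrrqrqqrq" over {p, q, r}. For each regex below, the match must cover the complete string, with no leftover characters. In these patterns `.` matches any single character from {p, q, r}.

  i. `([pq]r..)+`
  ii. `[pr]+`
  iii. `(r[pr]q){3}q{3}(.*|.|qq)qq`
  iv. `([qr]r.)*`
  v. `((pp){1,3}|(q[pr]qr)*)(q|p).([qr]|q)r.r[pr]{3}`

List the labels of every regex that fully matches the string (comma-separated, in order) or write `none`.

iv

i → no match
ii → no match
iii → no match — must start with "r"
iv → match
v → no match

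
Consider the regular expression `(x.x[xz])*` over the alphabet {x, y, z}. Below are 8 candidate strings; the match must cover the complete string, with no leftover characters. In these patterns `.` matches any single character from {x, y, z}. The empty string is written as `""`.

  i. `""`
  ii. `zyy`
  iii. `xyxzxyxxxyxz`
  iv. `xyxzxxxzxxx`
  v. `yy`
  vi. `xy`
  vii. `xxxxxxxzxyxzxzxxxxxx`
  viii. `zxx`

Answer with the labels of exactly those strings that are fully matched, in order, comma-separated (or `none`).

i → match
ii → no match
iii → match
iv → no match
v → no match
vi → no match
vii → match
viii → no match

i, iii, vii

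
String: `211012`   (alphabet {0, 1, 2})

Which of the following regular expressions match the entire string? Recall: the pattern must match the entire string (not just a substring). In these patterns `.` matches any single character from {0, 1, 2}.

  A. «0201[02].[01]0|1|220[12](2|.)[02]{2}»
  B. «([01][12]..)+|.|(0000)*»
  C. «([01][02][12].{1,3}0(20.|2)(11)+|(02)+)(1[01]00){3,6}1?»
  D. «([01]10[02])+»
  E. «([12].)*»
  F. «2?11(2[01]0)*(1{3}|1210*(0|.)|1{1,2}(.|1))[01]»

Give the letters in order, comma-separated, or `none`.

E

A → no match
B → no match
C → no match
D → no match
E → match
F → no match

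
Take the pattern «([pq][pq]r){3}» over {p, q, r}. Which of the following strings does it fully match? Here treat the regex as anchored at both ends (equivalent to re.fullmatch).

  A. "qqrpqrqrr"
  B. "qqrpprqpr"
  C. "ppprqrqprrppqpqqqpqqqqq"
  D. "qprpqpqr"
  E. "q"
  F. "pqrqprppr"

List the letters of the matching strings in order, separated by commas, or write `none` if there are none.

A → no match
B → match
C → no match — must end with "r"
D → no match
E → no match — must end with "r"
F → match

B, F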